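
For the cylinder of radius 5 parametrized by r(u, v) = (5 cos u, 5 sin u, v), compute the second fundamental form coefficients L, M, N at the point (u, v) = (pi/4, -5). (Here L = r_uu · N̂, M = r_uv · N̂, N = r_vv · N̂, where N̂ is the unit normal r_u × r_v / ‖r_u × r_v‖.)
L = -5;  M = 0;  N = 0

Compute the unit normal N̂(u, v) = (cos(u), sin(u), 0), and the second partials r_uu, r_uv, r_vv. Take dot products:
  L(u, v) = r_uu · N̂ = -5,
  M(u, v) = r_uv · N̂ = 0,
  N(u, v) = r_vv · N̂ = 0.
Evaluating at (u, v) = (pi/4, -5):
  L = -5, M = 0, N = 0.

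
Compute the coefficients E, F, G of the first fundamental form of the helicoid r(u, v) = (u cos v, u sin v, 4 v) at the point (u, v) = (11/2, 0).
E = 1;  F = 0;  G = 185/4

Partials: r_u = (cos(v), sin(v), 0), r_v = (-u*sin(v), u*cos(v), 4). As functions of (u, v):
  E = r_u · r_u = 1,
  F = r_u · r_v = 0,
  G = r_v · r_v = u^2 + 16.
Evaluating at (u, v) = (11/2, 0): E = 1, F = 0, G = 185/4.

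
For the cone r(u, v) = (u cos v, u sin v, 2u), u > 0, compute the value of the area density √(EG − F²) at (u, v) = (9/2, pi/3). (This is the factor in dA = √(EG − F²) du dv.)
√(EG − F²)|_{(9/2, pi/3)} = 9*sqrt(5)/2

E = 5, F = 0, G = u^2, so EG − F² = 5*u^2. Taking the positive square root: √(EG − F²) = sqrt(5)*Abs(u). At (u, v) = (9/2, pi/3): 9*sqrt(5)/2.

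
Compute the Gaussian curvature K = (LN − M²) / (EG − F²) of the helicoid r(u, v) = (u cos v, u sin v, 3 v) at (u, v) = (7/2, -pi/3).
K = -144/7225

Coefficients of the first fundamental form: E = 1, F = 0, G = u^2 + 9.
Coefficients of the second fundamental form: L = 0, M = -3/sqrt(u^2 + 9), N = 0.
Assemble K = (LN − M²)/(EG − F²) = -9/(u^2 + 9)^2. At (u, v) = (7/2, -pi/3): K = -144/7225.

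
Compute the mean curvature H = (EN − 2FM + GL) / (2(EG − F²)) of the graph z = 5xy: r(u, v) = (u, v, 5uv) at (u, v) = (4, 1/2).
H = -2000*sqrt(181)/884547

With E = 25*v^2 + 1, F = 25*u*v, G = 25*u^2 + 1, L = 0, M = 5/sqrt(25*u^2 + 25*v^2 + 1), N = 0, assemble
  H = (EN − 2FM + GL) / (2(EG − F²)) = -125*u*v/(25*u^2 + 25*v^2 + 1)^(3/2).
At (u, v) = (4, 1/2): H = -2000*sqrt(181)/884547.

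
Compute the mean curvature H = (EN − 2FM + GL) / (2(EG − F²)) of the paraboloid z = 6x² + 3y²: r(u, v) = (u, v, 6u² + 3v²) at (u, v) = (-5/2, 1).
H = 2925*sqrt(937)/877969

With E = 144*u^2 + 1, F = 72*u*v, G = 36*v^2 + 1, L = 12/sqrt(144*u^2 + 36*v^2 + 1), M = 0, N = 6/sqrt(144*u^2 + 36*v^2 + 1), assemble
  H = (EN − 2FM + GL) / (2(EG − F²)) = 9*(48*u^2 + 24*v^2 + 1)/(144*u^2 + 36*v^2 + 1)^(3/2).
At (u, v) = (-5/2, 1): H = 2925*sqrt(937)/877969.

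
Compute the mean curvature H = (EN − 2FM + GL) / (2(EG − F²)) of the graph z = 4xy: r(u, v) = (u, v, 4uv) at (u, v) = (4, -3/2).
H = 384*sqrt(293)/85849

With E = 16*v^2 + 1, F = 16*u*v, G = 16*u^2 + 1, L = 0, M = 4/sqrt(16*u^2 + 16*v^2 + 1), N = 0, assemble
  H = (EN − 2FM + GL) / (2(EG − F²)) = -64*u*v/(16*u^2 + 16*v^2 + 1)^(3/2).
At (u, v) = (4, -3/2): H = 384*sqrt(293)/85849.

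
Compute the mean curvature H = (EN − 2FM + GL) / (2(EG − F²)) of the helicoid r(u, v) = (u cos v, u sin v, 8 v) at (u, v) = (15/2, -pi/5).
H = 0

With E = 1, F = 0, G = u^2 + 64, L = 0, M = -8/sqrt(u^2 + 64), N = 0, assemble
  H = (EN − 2FM + GL) / (2(EG − F²)) = 0.
At (u, v) = (15/2, -pi/5): H = 0.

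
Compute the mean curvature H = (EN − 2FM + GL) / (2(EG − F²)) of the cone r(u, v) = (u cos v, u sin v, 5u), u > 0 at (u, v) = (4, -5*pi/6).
H = 5*sqrt(26)/208

With E = 26, F = 0, G = u^2, L = 0, M = 0, N = 5*sqrt(26)*u^2/(26*Abs(u)), assemble
  H = (EN − 2FM + GL) / (2(EG − F²)) = 5*sqrt(26)/(52*Abs(u)).
At (u, v) = (4, -5*pi/6): H = 5*sqrt(26)/208.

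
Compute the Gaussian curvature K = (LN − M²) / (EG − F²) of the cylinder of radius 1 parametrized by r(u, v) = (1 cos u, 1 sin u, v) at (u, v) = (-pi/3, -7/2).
K = 0

Coefficients of the first fundamental form: E = 1, F = 0, G = 1.
Coefficients of the second fundamental form: L = -1, M = 0, N = 0.
Assemble K = (LN − M²)/(EG − F²) = 0. At (u, v) = (-pi/3, -7/2): K = 0.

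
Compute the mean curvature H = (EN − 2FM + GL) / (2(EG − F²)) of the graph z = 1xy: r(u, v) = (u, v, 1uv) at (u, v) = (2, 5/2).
H = -8*sqrt(5)/135

With E = v^2 + 1, F = u*v, G = u^2 + 1, L = 0, M = 1/sqrt(u^2 + v^2 + 1), N = 0, assemble
  H = (EN − 2FM + GL) / (2(EG − F²)) = -u*v/(u^2 + v^2 + 1)^(3/2).
At (u, v) = (2, 5/2): H = -8*sqrt(5)/135.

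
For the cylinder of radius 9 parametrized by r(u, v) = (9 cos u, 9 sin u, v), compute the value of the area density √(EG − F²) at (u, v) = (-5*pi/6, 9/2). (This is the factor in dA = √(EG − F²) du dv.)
√(EG − F²)|_{(-5*pi/6, 9/2)} = 9

E = 81, F = 0, G = 1, so EG − F² = 81. Taking the positive square root: √(EG − F²) = 9. At (u, v) = (-5*pi/6, 9/2): 9.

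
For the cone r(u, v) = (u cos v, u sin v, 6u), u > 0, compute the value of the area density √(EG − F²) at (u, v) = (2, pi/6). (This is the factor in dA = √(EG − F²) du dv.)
√(EG − F²)|_{(2, pi/6)} = 2*sqrt(37)

E = 37, F = 0, G = u^2, so EG − F² = 37*u^2. Taking the positive square root: √(EG − F²) = sqrt(37)*Abs(u). At (u, v) = (2, pi/6): 2*sqrt(37).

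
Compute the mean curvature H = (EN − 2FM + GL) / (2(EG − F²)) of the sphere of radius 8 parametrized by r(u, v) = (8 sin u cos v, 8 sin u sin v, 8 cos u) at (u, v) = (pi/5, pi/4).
H = -1/8

With E = 64, F = 0, G = 64*sin(u)^2, L = -8*sin(u)/Abs(sin(u)), M = 0, N = -8*sin(u)^3/Abs(sin(u)), assemble
  H = (EN − 2FM + GL) / (2(EG − F²)) = -sin(u)/(8*Abs(sin(u))).
At (u, v) = (pi/5, pi/4): H = -1/8.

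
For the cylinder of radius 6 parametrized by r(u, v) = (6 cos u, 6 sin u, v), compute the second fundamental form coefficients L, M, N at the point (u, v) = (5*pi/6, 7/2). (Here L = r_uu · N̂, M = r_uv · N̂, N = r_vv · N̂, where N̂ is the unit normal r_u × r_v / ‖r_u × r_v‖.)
L = -6;  M = 0;  N = 0

Compute the unit normal N̂(u, v) = (cos(u), sin(u), 0), and the second partials r_uu, r_uv, r_vv. Take dot products:
  L(u, v) = r_uu · N̂ = -6,
  M(u, v) = r_uv · N̂ = 0,
  N(u, v) = r_vv · N̂ = 0.
Evaluating at (u, v) = (5*pi/6, 7/2):
  L = -6, M = 0, N = 0.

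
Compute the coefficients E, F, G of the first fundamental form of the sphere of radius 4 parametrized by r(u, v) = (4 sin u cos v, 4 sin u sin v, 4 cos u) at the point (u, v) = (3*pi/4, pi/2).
E = 16;  F = 0;  G = 8

Partials: r_u = (4*cos(u)*cos(v), 4*sin(v)*cos(u), -4*sin(u)), r_v = (-4*sin(u)*sin(v), 4*sin(u)*cos(v), 0). As functions of (u, v):
  E = r_u · r_u = 16,
  F = r_u · r_v = 0,
  G = r_v · r_v = 16*sin(u)^2.
Evaluating at (u, v) = (3*pi/4, pi/2): E = 16, F = 0, G = 8.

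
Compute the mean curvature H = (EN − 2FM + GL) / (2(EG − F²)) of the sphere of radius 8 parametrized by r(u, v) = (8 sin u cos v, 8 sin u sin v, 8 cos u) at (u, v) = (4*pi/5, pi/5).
H = -1/8

With E = 64, F = 0, G = 64*sin(u)^2, L = -8*sin(u)/Abs(sin(u)), M = 0, N = -8*sin(u)^3/Abs(sin(u)), assemble
  H = (EN − 2FM + GL) / (2(EG − F²)) = -sin(u)/(8*Abs(sin(u))).
At (u, v) = (4*pi/5, pi/5): H = -1/8.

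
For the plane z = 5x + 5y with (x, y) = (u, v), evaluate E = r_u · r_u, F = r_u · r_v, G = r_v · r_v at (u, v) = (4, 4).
E = 26;  F = 25;  G = 26

Partials: r_u = (1, 0, 5), r_v = (0, 1, 5). As functions of (u, v):
  E = r_u · r_u = 26,
  F = r_u · r_v = 25,
  G = r_v · r_v = 26.
Evaluating at (u, v) = (4, 4): E = 26, F = 25, G = 26.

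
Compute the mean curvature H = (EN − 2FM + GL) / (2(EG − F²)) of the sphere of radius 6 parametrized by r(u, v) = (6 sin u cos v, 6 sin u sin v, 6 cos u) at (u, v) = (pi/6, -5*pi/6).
H = -1/6

With E = 36, F = 0, G = 36*sin(u)^2, L = -6*sin(u)/Abs(sin(u)), M = 0, N = -6*sin(u)^3/Abs(sin(u)), assemble
  H = (EN − 2FM + GL) / (2(EG − F²)) = -sin(u)/(6*Abs(sin(u))).
At (u, v) = (pi/6, -5*pi/6): H = -1/6.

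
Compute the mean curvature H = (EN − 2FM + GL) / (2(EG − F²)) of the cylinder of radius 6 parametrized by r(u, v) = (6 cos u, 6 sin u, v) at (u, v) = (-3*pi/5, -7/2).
H = -1/12

With E = 36, F = 0, G = 1, L = -6, M = 0, N = 0, assemble
  H = (EN − 2FM + GL) / (2(EG − F²)) = -1/12.
At (u, v) = (-3*pi/5, -7/2): H = -1/12.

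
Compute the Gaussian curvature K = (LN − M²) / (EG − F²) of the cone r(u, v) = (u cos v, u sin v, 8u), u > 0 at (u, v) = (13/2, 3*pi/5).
K = 0

Coefficients of the first fundamental form: E = 65, F = 0, G = u^2.
Coefficients of the second fundamental form: L = 0, M = 0, N = 8*sqrt(65)*u^2/(65*Abs(u)).
Assemble K = (LN − M²)/(EG − F²) = 0. At (u, v) = (13/2, 3*pi/5): K = 0.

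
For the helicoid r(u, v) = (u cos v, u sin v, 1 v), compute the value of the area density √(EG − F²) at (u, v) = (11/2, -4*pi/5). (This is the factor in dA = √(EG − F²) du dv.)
√(EG − F²)|_{(11/2, -4*pi/5)} = 5*sqrt(5)/2

E = 1, F = 0, G = u^2 + 1, so EG − F² = u^2 + 1. Taking the positive square root: √(EG − F²) = sqrt(u^2 + 1). At (u, v) = (11/2, -4*pi/5): 5*sqrt(5)/2.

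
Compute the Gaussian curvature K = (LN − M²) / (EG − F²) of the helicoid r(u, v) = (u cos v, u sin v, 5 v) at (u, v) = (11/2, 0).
K = -400/48841

Coefficients of the first fundamental form: E = 1, F = 0, G = u^2 + 25.
Coefficients of the second fundamental form: L = 0, M = -5/sqrt(u^2 + 25), N = 0.
Assemble K = (LN − M²)/(EG − F²) = -25/(u^2 + 25)^2. At (u, v) = (11/2, 0): K = -400/48841.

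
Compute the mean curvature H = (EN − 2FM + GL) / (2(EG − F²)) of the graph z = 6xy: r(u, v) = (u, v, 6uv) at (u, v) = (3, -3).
H = 1944*sqrt(649)/421201

With E = 36*v^2 + 1, F = 36*u*v, G = 36*u^2 + 1, L = 0, M = 6/sqrt(36*u^2 + 36*v^2 + 1), N = 0, assemble
  H = (EN − 2FM + GL) / (2(EG − F²)) = -216*u*v/(36*u^2 + 36*v^2 + 1)^(3/2).
At (u, v) = (3, -3): H = 1944*sqrt(649)/421201.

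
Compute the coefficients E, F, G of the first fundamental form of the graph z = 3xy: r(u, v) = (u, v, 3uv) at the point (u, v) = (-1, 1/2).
E = 13/4;  F = -9/2;  G = 10

Partials: r_u = (1, 0, 3*v), r_v = (0, 1, 3*u). As functions of (u, v):
  E = r_u · r_u = 9*v^2 + 1,
  F = r_u · r_v = 9*u*v,
  G = r_v · r_v = 9*u^2 + 1.
Evaluating at (u, v) = (-1, 1/2): E = 13/4, F = -9/2, G = 10.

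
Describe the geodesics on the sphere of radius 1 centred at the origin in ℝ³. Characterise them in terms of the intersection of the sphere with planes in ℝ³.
Geodesics on the sphere of radius 1 are great circles — circles of radius 1 obtained as the intersection of the sphere with planes through the origin (the centre of the sphere).

A curve α(t) of nonzero constant speed on the sphere of radius 1 is a geodesic iff its acceleration α̈ is everywhere normal to the surface, i.e. parallel to the radial vector α(t). Then d/dt(α × α̇) = α̇ × α̇ + α × α̈ = 0, so α × α̇ is a constant vector n ≠ 0 and α(t) · n = 0 for all t: α lies in the plane through the origin with normal n. The intersection of that plane with the sphere is a circle of radius 1 (a great circle). Conversely, a great circle traversed at constant speed has centripetal acceleration pointing at the origin, hence normal to the sphere, so every great circle is a geodesic.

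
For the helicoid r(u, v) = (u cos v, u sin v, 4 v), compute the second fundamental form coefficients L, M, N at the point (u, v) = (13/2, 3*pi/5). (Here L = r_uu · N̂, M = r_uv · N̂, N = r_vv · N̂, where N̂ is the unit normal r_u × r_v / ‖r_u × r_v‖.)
L = 0;  M = -8*sqrt(233)/233;  N = 0

Compute the unit normal N̂(u, v) = (4*sin(v)/sqrt(u^2 + 16), -4*cos(v)/sqrt(u^2 + 16), u/sqrt(u^2 + 16)), and the second partials r_uu, r_uv, r_vv. Take dot products:
  L(u, v) = r_uu · N̂ = 0,
  M(u, v) = r_uv · N̂ = -4/sqrt(u^2 + 16),
  N(u, v) = r_vv · N̂ = 0.
Evaluating at (u, v) = (13/2, 3*pi/5):
  L = 0, M = -8*sqrt(233)/233, N = 0.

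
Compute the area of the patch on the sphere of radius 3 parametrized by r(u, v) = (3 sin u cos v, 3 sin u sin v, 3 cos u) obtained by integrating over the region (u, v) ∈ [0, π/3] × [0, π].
Area = 9*pi/2

Area = ∫∫ √(EG − F²) du dv with √(EG − F²) = 9*Abs(sin(u)). Integrating over [0, π/3] × [0, π] gives 9*pi/2.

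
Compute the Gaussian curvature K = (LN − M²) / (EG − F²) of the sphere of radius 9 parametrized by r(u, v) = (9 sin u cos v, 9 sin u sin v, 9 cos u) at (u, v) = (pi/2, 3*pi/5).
K = 1/81

Coefficients of the first fundamental form: E = 81, F = 0, G = 81*sin(u)^2.
Coefficients of the second fundamental form: L = -9*sin(u)/Abs(sin(u)), M = 0, N = -9*sin(u)^3/Abs(sin(u)).
Assemble K = (LN − M²)/(EG − F²) = 1/81. At (u, v) = (pi/2, 3*pi/5): K = 1/81.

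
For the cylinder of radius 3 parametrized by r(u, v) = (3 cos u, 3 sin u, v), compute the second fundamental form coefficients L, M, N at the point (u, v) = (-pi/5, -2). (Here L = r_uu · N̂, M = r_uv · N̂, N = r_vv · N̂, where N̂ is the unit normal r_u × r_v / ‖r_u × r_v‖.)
L = -3;  M = 0;  N = 0

Compute the unit normal N̂(u, v) = (cos(u), sin(u), 0), and the second partials r_uu, r_uv, r_vv. Take dot products:
  L(u, v) = r_uu · N̂ = -3,
  M(u, v) = r_uv · N̂ = 0,
  N(u, v) = r_vv · N̂ = 0.
Evaluating at (u, v) = (-pi/5, -2):
  L = -3, M = 0, N = 0.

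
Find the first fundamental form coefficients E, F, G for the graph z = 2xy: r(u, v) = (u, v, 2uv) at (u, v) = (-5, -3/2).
E = 10;  F = 30;  G = 101

Partials: r_u = (1, 0, 2*v), r_v = (0, 1, 2*u). As functions of (u, v):
  E = r_u · r_u = 4*v^2 + 1,
  F = r_u · r_v = 4*u*v,
  G = r_v · r_v = 4*u^2 + 1.
Evaluating at (u, v) = (-5, -3/2): E = 10, F = 30, G = 101.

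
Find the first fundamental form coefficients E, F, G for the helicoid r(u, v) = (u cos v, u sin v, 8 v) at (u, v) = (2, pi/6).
E = 1;  F = 0;  G = 68

Partials: r_u = (cos(v), sin(v), 0), r_v = (-u*sin(v), u*cos(v), 8). As functions of (u, v):
  E = r_u · r_u = 1,
  F = r_u · r_v = 0,
  G = r_v · r_v = u^2 + 64.
Evaluating at (u, v) = (2, pi/6): E = 1, F = 0, G = 68.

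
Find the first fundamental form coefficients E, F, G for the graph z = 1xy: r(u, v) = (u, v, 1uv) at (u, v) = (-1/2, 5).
E = 26;  F = -5/2;  G = 5/4

Partials: r_u = (1, 0, v), r_v = (0, 1, u). As functions of (u, v):
  E = r_u · r_u = v^2 + 1,
  F = r_u · r_v = u*v,
  G = r_v · r_v = u^2 + 1.
Evaluating at (u, v) = (-1/2, 5): E = 26, F = -5/2, G = 5/4.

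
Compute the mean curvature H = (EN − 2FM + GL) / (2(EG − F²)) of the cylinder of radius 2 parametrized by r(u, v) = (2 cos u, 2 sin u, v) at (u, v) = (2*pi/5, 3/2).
H = -1/4

With E = 4, F = 0, G = 1, L = -2, M = 0, N = 0, assemble
  H = (EN − 2FM + GL) / (2(EG − F²)) = -1/4.
At (u, v) = (2*pi/5, 3/2): H = -1/4.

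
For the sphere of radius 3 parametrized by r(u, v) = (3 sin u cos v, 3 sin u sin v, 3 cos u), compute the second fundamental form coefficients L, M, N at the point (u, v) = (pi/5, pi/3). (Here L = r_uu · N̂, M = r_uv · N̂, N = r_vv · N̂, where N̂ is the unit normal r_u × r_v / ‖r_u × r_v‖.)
L = -3;  M = 0;  N = -15/8 + 3*sqrt(5)/8

Compute the unit normal N̂(u, v) = (sin(u)^2*cos(v)/Abs(sin(u)), sin(u)^2*sin(v)/Abs(sin(u)), sin(2*u)/(2*Abs(sin(u)))), and the second partials r_uu, r_uv, r_vv. Take dot products:
  L(u, v) = r_uu · N̂ = -3*sin(u)/Abs(sin(u)),
  M(u, v) = r_uv · N̂ = 0,
  N(u, v) = r_vv · N̂ = -3*sin(u)^3/Abs(sin(u)).
Evaluating at (u, v) = (pi/5, pi/3):
  L = -3, M = 0, N = -15/8 + 3*sqrt(5)/8.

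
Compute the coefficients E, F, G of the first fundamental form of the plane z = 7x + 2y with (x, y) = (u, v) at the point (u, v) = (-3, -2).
E = 50;  F = 14;  G = 5

Partials: r_u = (1, 0, 7), r_v = (0, 1, 2). As functions of (u, v):
  E = r_u · r_u = 50,
  F = r_u · r_v = 14,
  G = r_v · r_v = 5.
Evaluating at (u, v) = (-3, -2): E = 50, F = 14, G = 5.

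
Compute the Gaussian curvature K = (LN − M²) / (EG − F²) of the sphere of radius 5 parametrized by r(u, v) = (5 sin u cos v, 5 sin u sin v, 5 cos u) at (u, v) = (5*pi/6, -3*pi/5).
K = 1/25

Coefficients of the first fundamental form: E = 25, F = 0, G = 25*sin(u)^2.
Coefficients of the second fundamental form: L = -5*sin(u)/Abs(sin(u)), M = 0, N = -5*sin(u)^3/Abs(sin(u)).
Assemble K = (LN − M²)/(EG − F²) = 1/25. At (u, v) = (5*pi/6, -3*pi/5): K = 1/25.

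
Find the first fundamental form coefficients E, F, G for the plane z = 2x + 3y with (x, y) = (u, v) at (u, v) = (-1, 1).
E = 5;  F = 6;  G = 10

Partials: r_u = (1, 0, 2), r_v = (0, 1, 3). As functions of (u, v):
  E = r_u · r_u = 5,
  F = r_u · r_v = 6,
  G = r_v · r_v = 10.
Evaluating at (u, v) = (-1, 1): E = 5, F = 6, G = 10.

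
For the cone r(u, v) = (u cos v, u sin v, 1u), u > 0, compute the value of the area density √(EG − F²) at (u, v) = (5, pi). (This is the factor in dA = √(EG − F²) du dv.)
√(EG − F²)|_{(5, pi)} = 5*sqrt(2)

E = 2, F = 0, G = u^2, so EG − F² = 2*u^2. Taking the positive square root: √(EG − F²) = sqrt(2)*Abs(u). At (u, v) = (5, pi): 5*sqrt(2).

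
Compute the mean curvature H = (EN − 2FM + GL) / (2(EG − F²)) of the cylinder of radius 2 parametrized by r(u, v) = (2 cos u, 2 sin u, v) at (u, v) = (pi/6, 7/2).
H = -1/4

With E = 4, F = 0, G = 1, L = -2, M = 0, N = 0, assemble
  H = (EN − 2FM + GL) / (2(EG − F²)) = -1/4.
At (u, v) = (pi/6, 7/2): H = -1/4.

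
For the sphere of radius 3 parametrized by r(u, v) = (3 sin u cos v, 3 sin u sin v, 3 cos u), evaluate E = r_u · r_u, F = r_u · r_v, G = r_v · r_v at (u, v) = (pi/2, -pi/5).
E = 9;  F = 0;  G = 9

Partials: r_u = (3*cos(u)*cos(v), 3*sin(v)*cos(u), -3*sin(u)), r_v = (-3*sin(u)*sin(v), 3*sin(u)*cos(v), 0). As functions of (u, v):
  E = r_u · r_u = 9,
  F = r_u · r_v = 0,
  G = r_v · r_v = 9*sin(u)^2.
Evaluating at (u, v) = (pi/2, -pi/5): E = 9, F = 0, G = 9.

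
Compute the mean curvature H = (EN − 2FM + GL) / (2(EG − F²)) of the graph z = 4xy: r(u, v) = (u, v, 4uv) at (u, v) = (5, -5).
H = 1600*sqrt(89)/213867

With E = 16*v^2 + 1, F = 16*u*v, G = 16*u^2 + 1, L = 0, M = 4/sqrt(16*u^2 + 16*v^2 + 1), N = 0, assemble
  H = (EN − 2FM + GL) / (2(EG − F²)) = -64*u*v/(16*u^2 + 16*v^2 + 1)^(3/2).
At (u, v) = (5, -5): H = 1600*sqrt(89)/213867.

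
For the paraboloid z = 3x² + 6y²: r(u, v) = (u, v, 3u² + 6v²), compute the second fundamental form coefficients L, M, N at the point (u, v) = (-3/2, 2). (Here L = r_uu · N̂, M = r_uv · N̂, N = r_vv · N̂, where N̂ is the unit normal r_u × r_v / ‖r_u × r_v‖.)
L = 3*sqrt(658)/329;  M = 0;  N = 6*sqrt(658)/329

Compute the unit normal N̂(u, v) = (-6*u/sqrt(36*u^2 + 144*v^2 + 1), -12*v/sqrt(36*u^2 + 144*v^2 + 1), 1/sqrt(36*u^2 + 144*v^2 + 1)), and the second partials r_uu, r_uv, r_vv. Take dot products:
  L(u, v) = r_uu · N̂ = 6/sqrt(36*u^2 + 144*v^2 + 1),
  M(u, v) = r_uv · N̂ = 0,
  N(u, v) = r_vv · N̂ = 12/sqrt(36*u^2 + 144*v^2 + 1).
Evaluating at (u, v) = (-3/2, 2):
  L = 3*sqrt(658)/329, M = 0, N = 6*sqrt(658)/329.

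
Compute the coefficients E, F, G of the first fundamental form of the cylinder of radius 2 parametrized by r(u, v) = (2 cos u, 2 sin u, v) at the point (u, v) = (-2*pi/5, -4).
E = 4;  F = 0;  G = 1

Partials: r_u = (-2*sin(u), 2*cos(u), 0), r_v = (0, 0, 1). As functions of (u, v):
  E = r_u · r_u = 4,
  F = r_u · r_v = 0,
  G = r_v · r_v = 1.
Evaluating at (u, v) = (-2*pi/5, -4): E = 4, F = 0, G = 1.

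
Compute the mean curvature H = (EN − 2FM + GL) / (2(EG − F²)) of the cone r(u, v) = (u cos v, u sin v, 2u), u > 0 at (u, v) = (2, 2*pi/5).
H = sqrt(5)/10

With E = 5, F = 0, G = u^2, L = 0, M = 0, N = 2*sqrt(5)*u^2/(5*Abs(u)), assemble
  H = (EN − 2FM + GL) / (2(EG − F²)) = sqrt(5)/(5*Abs(u)).
At (u, v) = (2, 2*pi/5): H = sqrt(5)/10.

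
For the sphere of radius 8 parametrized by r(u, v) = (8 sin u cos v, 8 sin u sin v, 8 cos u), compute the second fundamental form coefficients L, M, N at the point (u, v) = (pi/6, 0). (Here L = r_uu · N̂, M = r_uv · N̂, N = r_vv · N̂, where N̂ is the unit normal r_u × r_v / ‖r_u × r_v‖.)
L = -8;  M = 0;  N = -2

Compute the unit normal N̂(u, v) = (sin(u)^2*cos(v)/Abs(sin(u)), sin(u)^2*sin(v)/Abs(sin(u)), sin(2*u)/(2*Abs(sin(u)))), and the second partials r_uu, r_uv, r_vv. Take dot products:
  L(u, v) = r_uu · N̂ = -8*sin(u)/Abs(sin(u)),
  M(u, v) = r_uv · N̂ = 0,
  N(u, v) = r_vv · N̂ = -8*sin(u)^3/Abs(sin(u)).
Evaluating at (u, v) = (pi/6, 0):
  L = -8, M = 0, N = -2.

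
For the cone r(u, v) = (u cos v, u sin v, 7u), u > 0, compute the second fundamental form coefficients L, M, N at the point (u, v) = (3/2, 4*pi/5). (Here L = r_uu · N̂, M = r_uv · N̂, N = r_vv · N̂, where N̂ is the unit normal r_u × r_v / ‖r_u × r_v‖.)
L = 0;  M = 0;  N = 21*sqrt(2)/20

Compute the unit normal N̂(u, v) = (-7*sqrt(2)*u*cos(v)/(10*Abs(u)), -7*sqrt(2)*u*sin(v)/(10*Abs(u)), sqrt(2)*u/(10*Abs(u))), and the second partials r_uu, r_uv, r_vv. Take dot products:
  L(u, v) = r_uu · N̂ = 0,
  M(u, v) = r_uv · N̂ = 0,
  N(u, v) = r_vv · N̂ = 7*sqrt(2)*u^2/(10*Abs(u)).
Evaluating at (u, v) = (3/2, 4*pi/5):
  L = 0, M = 0, N = 21*sqrt(2)/20.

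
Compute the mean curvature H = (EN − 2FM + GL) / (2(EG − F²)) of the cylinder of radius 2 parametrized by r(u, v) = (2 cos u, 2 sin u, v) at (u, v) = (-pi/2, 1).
H = -1/4

With E = 4, F = 0, G = 1, L = -2, M = 0, N = 0, assemble
  H = (EN − 2FM + GL) / (2(EG − F²)) = -1/4.
At (u, v) = (-pi/2, 1): H = -1/4.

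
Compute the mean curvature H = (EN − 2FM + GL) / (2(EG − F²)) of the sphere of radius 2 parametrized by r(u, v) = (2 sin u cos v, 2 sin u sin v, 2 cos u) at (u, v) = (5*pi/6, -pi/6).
H = -1/2

With E = 4, F = 0, G = 4*sin(u)^2, L = -2*sin(u)/Abs(sin(u)), M = 0, N = -2*sin(u)^3/Abs(sin(u)), assemble
  H = (EN − 2FM + GL) / (2(EG − F²)) = -sin(u)/(2*Abs(sin(u))).
At (u, v) = (5*pi/6, -pi/6): H = -1/2.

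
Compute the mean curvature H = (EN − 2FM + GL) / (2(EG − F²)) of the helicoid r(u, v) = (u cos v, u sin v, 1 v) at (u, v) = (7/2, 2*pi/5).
H = 0

With E = 1, F = 0, G = u^2 + 1, L = 0, M = -1/sqrt(u^2 + 1), N = 0, assemble
  H = (EN − 2FM + GL) / (2(EG − F²)) = 0.
At (u, v) = (7/2, 2*pi/5): H = 0.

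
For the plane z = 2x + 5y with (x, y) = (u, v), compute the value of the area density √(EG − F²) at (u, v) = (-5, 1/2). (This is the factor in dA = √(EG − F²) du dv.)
√(EG − F²)|_{(-5, 1/2)} = sqrt(30)

E = 5, F = 10, G = 26, so EG − F² = 30. Taking the positive square root: √(EG − F²) = sqrt(30). At (u, v) = (-5, 1/2): sqrt(30).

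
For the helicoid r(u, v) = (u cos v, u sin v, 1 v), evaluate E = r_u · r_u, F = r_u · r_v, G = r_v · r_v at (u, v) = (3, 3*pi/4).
E = 1;  F = 0;  G = 10

Partials: r_u = (cos(v), sin(v), 0), r_v = (-u*sin(v), u*cos(v), 1). As functions of (u, v):
  E = r_u · r_u = 1,
  F = r_u · r_v = 0,
  G = r_v · r_v = u^2 + 1.
Evaluating at (u, v) = (3, 3*pi/4): E = 1, F = 0, G = 10.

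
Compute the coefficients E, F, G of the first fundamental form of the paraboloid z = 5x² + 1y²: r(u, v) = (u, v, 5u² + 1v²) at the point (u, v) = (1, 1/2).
E = 101;  F = 10;  G = 2

Partials: r_u = (1, 0, 10*u), r_v = (0, 1, 2*v). As functions of (u, v):
  E = r_u · r_u = 100*u^2 + 1,
  F = r_u · r_v = 20*u*v,
  G = r_v · r_v = 4*v^2 + 1.
Evaluating at (u, v) = (1, 1/2): E = 101, F = 10, G = 2.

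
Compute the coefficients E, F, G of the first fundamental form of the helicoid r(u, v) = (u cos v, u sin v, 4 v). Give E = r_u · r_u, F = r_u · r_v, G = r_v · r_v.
E = 1;  F = 0;  G = u^2 + 16

Compute partials: r_u = (cos(v), sin(v), 0), r_v = (-u*sin(v), u*cos(v), 4). Then
  E = r_u · r_u = 1,
  F = r_u · r_v = 0,
  G = r_v · r_v = u^2 + 16.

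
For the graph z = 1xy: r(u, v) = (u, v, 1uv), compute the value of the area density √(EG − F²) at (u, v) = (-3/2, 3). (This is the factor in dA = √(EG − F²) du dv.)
√(EG − F²)|_{(-3/2, 3)} = 7/2

E = v^2 + 1, F = u*v, G = u^2 + 1, so EG − F² = u^2 + v^2 + 1. Taking the positive square root: √(EG − F²) = sqrt(u^2 + v^2 + 1). At (u, v) = (-3/2, 3): 7/2.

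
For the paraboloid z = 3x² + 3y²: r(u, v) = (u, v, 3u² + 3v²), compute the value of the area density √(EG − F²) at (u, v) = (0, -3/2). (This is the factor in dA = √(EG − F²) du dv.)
√(EG − F²)|_{(0, -3/2)} = sqrt(82)

E = 36*u^2 + 1, F = 36*u*v, G = 36*v^2 + 1, so EG − F² = 36*u^2 + 36*v^2 + 1. Taking the positive square root: √(EG − F²) = sqrt(36*u^2 + 36*v^2 + 1). At (u, v) = (0, -3/2): sqrt(82).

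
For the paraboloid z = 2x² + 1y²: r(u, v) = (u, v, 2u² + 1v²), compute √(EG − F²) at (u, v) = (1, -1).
√(EG − F²)|_{(1, -1)} = sqrt(21)

E = 16*u^2 + 1, F = 8*u*v, G = 4*v^2 + 1; EG − F² = 16*u^2 + 4*v^2 + 1; √(EG − F²) = sqrt(16*u^2 + 4*v^2 + 1). At the given point: sqrt(21).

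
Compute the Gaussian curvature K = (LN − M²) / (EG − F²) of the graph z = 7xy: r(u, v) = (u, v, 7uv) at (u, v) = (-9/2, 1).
K = -784/17380561

Coefficients of the first fundamental form: E = 49*v^2 + 1, F = 49*u*v, G = 49*u^2 + 1.
Coefficients of the second fundamental form: L = 0, M = 7/sqrt(49*u^2 + 49*v^2 + 1), N = 0.
Assemble K = (LN − M²)/(EG − F²) = -49/(2401*u^4 + 4802*u^2*v^2 + 98*u^2 + 2401*v^4 + 98*v^2 + 1). At (u, v) = (-9/2, 1): K = -784/17380561.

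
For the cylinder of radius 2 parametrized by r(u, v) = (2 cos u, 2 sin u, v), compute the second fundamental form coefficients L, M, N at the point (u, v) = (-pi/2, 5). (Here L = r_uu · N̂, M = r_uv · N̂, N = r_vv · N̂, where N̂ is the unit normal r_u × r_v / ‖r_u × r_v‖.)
L = -2;  M = 0;  N = 0

Compute the unit normal N̂(u, v) = (cos(u), sin(u), 0), and the second partials r_uu, r_uv, r_vv. Take dot products:
  L(u, v) = r_uu · N̂ = -2,
  M(u, v) = r_uv · N̂ = 0,
  N(u, v) = r_vv · N̂ = 0.
Evaluating at (u, v) = (-pi/2, 5):
  L = -2, M = 0, N = 0.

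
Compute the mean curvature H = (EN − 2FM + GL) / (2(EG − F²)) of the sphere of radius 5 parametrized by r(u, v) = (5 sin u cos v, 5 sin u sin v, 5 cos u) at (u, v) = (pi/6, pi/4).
H = -1/5

With E = 25, F = 0, G = 25*sin(u)^2, L = -5*sin(u)/Abs(sin(u)), M = 0, N = -5*sin(u)^3/Abs(sin(u)), assemble
  H = (EN − 2FM + GL) / (2(EG − F²)) = -sin(u)/(5*Abs(sin(u))).
At (u, v) = (pi/6, pi/4): H = -1/5.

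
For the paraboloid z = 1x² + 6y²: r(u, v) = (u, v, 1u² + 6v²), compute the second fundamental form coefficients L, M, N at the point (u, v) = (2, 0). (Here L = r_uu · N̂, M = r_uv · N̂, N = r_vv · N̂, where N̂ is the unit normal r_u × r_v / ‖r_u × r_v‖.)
L = 2*sqrt(17)/17;  M = 0;  N = 12*sqrt(17)/17

Compute the unit normal N̂(u, v) = (-2*u/sqrt(4*u^2 + 144*v^2 + 1), -12*v/sqrt(4*u^2 + 144*v^2 + 1), 1/sqrt(4*u^2 + 144*v^2 + 1)), and the second partials r_uu, r_uv, r_vv. Take dot products:
  L(u, v) = r_uu · N̂ = 2/sqrt(4*u^2 + 144*v^2 + 1),
  M(u, v) = r_uv · N̂ = 0,
  N(u, v) = r_vv · N̂ = 12/sqrt(4*u^2 + 144*v^2 + 1).
Evaluating at (u, v) = (2, 0):
  L = 2*sqrt(17)/17, M = 0, N = 12*sqrt(17)/17.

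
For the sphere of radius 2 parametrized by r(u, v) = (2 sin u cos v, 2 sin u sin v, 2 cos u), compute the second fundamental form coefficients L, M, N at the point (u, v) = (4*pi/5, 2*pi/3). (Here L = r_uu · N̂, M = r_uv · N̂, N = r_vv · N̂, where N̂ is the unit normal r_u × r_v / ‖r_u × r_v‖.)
L = -2;  M = 0;  N = -5/4 + sqrt(5)/4

Compute the unit normal N̂(u, v) = (sin(u)^2*cos(v)/Abs(sin(u)), sin(u)^2*sin(v)/Abs(sin(u)), sin(2*u)/(2*Abs(sin(u)))), and the second partials r_uu, r_uv, r_vv. Take dot products:
  L(u, v) = r_uu · N̂ = -2*sin(u)/Abs(sin(u)),
  M(u, v) = r_uv · N̂ = 0,
  N(u, v) = r_vv · N̂ = -2*sin(u)^3/Abs(sin(u)).
Evaluating at (u, v) = (4*pi/5, 2*pi/3):
  L = -2, M = 0, N = -5/4 + sqrt(5)/4.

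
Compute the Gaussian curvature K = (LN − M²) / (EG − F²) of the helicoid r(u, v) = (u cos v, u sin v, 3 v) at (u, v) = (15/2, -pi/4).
K = -16/7569

Coefficients of the first fundamental form: E = 1, F = 0, G = u^2 + 9.
Coefficients of the second fundamental form: L = 0, M = -3/sqrt(u^2 + 9), N = 0.
Assemble K = (LN − M²)/(EG − F²) = -9/(u^2 + 9)^2. At (u, v) = (15/2, -pi/4): K = -16/7569.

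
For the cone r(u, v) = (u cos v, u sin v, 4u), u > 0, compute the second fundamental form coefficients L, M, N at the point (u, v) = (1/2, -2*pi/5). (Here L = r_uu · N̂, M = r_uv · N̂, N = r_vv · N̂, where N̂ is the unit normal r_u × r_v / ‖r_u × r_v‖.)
L = 0;  M = 0;  N = 2*sqrt(17)/17

Compute the unit normal N̂(u, v) = (-4*sqrt(17)*u*cos(v)/(17*Abs(u)), -4*sqrt(17)*u*sin(v)/(17*Abs(u)), sqrt(17)*u/(17*Abs(u))), and the second partials r_uu, r_uv, r_vv. Take dot products:
  L(u, v) = r_uu · N̂ = 0,
  M(u, v) = r_uv · N̂ = 0,
  N(u, v) = r_vv · N̂ = 4*sqrt(17)*u^2/(17*Abs(u)).
Evaluating at (u, v) = (1/2, -2*pi/5):
  L = 0, M = 0, N = 2*sqrt(17)/17.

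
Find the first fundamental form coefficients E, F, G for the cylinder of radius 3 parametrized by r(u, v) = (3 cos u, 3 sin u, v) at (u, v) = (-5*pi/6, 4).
E = 9;  F = 0;  G = 1

Partials: r_u = (-3*sin(u), 3*cos(u), 0), r_v = (0, 0, 1). As functions of (u, v):
  E = r_u · r_u = 9,
  F = r_u · r_v = 0,
  G = r_v · r_v = 1.
Evaluating at (u, v) = (-5*pi/6, 4): E = 9, F = 0, G = 1.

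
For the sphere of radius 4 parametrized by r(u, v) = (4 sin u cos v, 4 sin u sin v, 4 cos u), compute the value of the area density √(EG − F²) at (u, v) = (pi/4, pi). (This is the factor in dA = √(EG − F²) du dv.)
√(EG − F²)|_{(pi/4, pi)} = 8*sqrt(2)

E = 16, F = 0, G = 16*sin(u)^2, so EG − F² = 256*sin(u)^2. Taking the positive square root: √(EG − F²) = 16*Abs(sin(u)). At (u, v) = (pi/4, pi): 8*sqrt(2).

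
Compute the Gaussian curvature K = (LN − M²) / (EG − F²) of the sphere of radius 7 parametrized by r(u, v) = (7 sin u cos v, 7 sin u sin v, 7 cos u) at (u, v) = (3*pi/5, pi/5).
K = 1/49

Coefficients of the first fundamental form: E = 49, F = 0, G = 49*sin(u)^2.
Coefficients of the second fundamental form: L = -7*sin(u)/Abs(sin(u)), M = 0, N = -7*sin(u)^3/Abs(sin(u)).
Assemble K = (LN − M²)/(EG − F²) = 1/49. At (u, v) = (3*pi/5, pi/5): K = 1/49.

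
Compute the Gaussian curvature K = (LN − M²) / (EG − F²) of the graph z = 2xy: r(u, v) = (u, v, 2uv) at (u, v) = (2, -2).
K = -4/1089

Coefficients of the first fundamental form: E = 4*v^2 + 1, F = 4*u*v, G = 4*u^2 + 1.
Coefficients of the second fundamental form: L = 0, M = 2/sqrt(4*u^2 + 4*v^2 + 1), N = 0.
Assemble K = (LN − M²)/(EG − F²) = -4/(16*u^4 + 32*u^2*v^2 + 8*u^2 + 16*v^4 + 8*v^2 + 1). At (u, v) = (2, -2): K = -4/1089.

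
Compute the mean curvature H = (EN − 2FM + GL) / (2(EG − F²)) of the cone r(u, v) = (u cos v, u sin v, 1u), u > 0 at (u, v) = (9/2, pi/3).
H = sqrt(2)/18

With E = 2, F = 0, G = u^2, L = 0, M = 0, N = sqrt(2)*u^2/(2*Abs(u)), assemble
  H = (EN − 2FM + GL) / (2(EG − F²)) = sqrt(2)/(4*Abs(u)).
At (u, v) = (9/2, pi/3): H = sqrt(2)/18.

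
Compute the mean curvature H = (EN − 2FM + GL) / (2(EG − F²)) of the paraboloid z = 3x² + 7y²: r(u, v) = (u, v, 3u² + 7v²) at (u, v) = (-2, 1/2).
H = 1165*sqrt(194)/37636

With E = 36*u^2 + 1, F = 84*u*v, G = 196*v^2 + 1, L = 6/sqrt(36*u^2 + 196*v^2 + 1), M = 0, N = 14/sqrt(36*u^2 + 196*v^2 + 1), assemble
  H = (EN − 2FM + GL) / (2(EG − F²)) = 2*(126*u^2 + 294*v^2 + 5)/(36*u^2 + 196*v^2 + 1)^(3/2).
At (u, v) = (-2, 1/2): H = 1165*sqrt(194)/37636.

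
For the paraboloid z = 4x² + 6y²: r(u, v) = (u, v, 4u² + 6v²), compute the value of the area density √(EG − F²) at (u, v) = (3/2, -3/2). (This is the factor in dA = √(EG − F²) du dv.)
√(EG − F²)|_{(3/2, -3/2)} = sqrt(469)

E = 64*u^2 + 1, F = 96*u*v, G = 144*v^2 + 1, so EG − F² = 64*u^2 + 144*v^2 + 1. Taking the positive square root: √(EG − F²) = sqrt(64*u^2 + 144*v^2 + 1). At (u, v) = (3/2, -3/2): sqrt(469).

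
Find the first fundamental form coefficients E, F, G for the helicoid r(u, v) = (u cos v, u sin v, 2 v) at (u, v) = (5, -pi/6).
E = 1;  F = 0;  G = 29

Partials: r_u = (cos(v), sin(v), 0), r_v = (-u*sin(v), u*cos(v), 2). As functions of (u, v):
  E = r_u · r_u = 1,
  F = r_u · r_v = 0,
  G = r_v · r_v = u^2 + 4.
Evaluating at (u, v) = (5, -pi/6): E = 1, F = 0, G = 29.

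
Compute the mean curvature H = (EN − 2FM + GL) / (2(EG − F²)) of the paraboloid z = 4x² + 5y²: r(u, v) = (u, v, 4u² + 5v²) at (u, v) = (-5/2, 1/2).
H = 703*sqrt(426)/60492

With E = 64*u^2 + 1, F = 80*u*v, G = 100*v^2 + 1, L = 8/sqrt(64*u^2 + 100*v^2 + 1), M = 0, N = 10/sqrt(64*u^2 + 100*v^2 + 1), assemble
  H = (EN − 2FM + GL) / (2(EG − F²)) = (320*u^2 + 400*v^2 + 9)/(64*u^2 + 100*v^2 + 1)^(3/2).
At (u, v) = (-5/2, 1/2): H = 703*sqrt(426)/60492.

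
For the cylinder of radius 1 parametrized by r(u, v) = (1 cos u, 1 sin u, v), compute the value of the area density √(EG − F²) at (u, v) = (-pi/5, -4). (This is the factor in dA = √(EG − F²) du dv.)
√(EG − F²)|_{(-pi/5, -4)} = 1

E = 1, F = 0, G = 1, so EG − F² = 1. Taking the positive square root: √(EG − F²) = 1. At (u, v) = (-pi/5, -4): 1.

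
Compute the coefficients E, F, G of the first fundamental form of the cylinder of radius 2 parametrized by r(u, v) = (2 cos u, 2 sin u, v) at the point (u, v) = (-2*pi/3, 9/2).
E = 4;  F = 0;  G = 1

Partials: r_u = (-2*sin(u), 2*cos(u), 0), r_v = (0, 0, 1). As functions of (u, v):
  E = r_u · r_u = 4,
  F = r_u · r_v = 0,
  G = r_v · r_v = 1.
Evaluating at (u, v) = (-2*pi/3, 9/2): E = 4, F = 0, G = 1.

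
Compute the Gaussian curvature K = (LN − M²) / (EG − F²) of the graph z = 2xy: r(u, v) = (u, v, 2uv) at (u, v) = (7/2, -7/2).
K = -4/9801

Coefficients of the first fundamental form: E = 4*v^2 + 1, F = 4*u*v, G = 4*u^2 + 1.
Coefficients of the second fundamental form: L = 0, M = 2/sqrt(4*u^2 + 4*v^2 + 1), N = 0.
Assemble K = (LN − M²)/(EG − F²) = -4/(16*u^4 + 32*u^2*v^2 + 8*u^2 + 16*v^4 + 8*v^2 + 1). At (u, v) = (7/2, -7/2): K = -4/9801.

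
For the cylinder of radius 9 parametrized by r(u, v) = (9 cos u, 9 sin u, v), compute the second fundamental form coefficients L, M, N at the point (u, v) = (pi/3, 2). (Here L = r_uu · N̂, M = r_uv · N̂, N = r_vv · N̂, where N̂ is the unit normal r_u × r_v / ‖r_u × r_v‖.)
L = -9;  M = 0;  N = 0

Compute the unit normal N̂(u, v) = (cos(u), sin(u), 0), and the second partials r_uu, r_uv, r_vv. Take dot products:
  L(u, v) = r_uu · N̂ = -9,
  M(u, v) = r_uv · N̂ = 0,
  N(u, v) = r_vv · N̂ = 0.
Evaluating at (u, v) = (pi/3, 2):
  L = -9, M = 0, N = 0.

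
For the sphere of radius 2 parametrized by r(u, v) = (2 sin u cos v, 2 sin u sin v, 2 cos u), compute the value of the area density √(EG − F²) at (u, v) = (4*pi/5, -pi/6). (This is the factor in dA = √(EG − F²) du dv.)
√(EG − F²)|_{(4*pi/5, -pi/6)} = sqrt(10 - 2*sqrt(5))

E = 4, F = 0, G = 4*sin(u)^2, so EG − F² = 16*sin(u)^2. Taking the positive square root: √(EG − F²) = 4*Abs(sin(u)). At (u, v) = (4*pi/5, -pi/6): sqrt(10 - 2*sqrt(5)).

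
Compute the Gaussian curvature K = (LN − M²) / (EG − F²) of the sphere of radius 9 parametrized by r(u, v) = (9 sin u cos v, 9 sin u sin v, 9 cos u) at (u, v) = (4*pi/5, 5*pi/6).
K = 1/81

Coefficients of the first fundamental form: E = 81, F = 0, G = 81*sin(u)^2.
Coefficients of the second fundamental form: L = -9*sin(u)/Abs(sin(u)), M = 0, N = -9*sin(u)^3/Abs(sin(u)).
Assemble K = (LN − M²)/(EG − F²) = 1/81. At (u, v) = (4*pi/5, 5*pi/6): K = 1/81.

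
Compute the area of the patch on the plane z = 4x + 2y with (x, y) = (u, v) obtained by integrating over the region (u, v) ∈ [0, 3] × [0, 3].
Area = 9*sqrt(21)

Area = ∫∫ √(EG − F²) du dv with √(EG − F²) = sqrt(21). Integrating over [0, 3] × [0, 3] gives 9*sqrt(21).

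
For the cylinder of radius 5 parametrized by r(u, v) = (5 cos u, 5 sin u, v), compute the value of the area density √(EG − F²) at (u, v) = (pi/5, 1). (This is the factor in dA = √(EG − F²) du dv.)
√(EG − F²)|_{(pi/5, 1)} = 5

E = 25, F = 0, G = 1, so EG − F² = 25. Taking the positive square root: √(EG − F²) = 5. At (u, v) = (pi/5, 1): 5.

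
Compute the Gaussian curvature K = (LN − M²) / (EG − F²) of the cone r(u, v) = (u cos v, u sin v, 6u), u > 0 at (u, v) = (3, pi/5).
K = 0

Coefficients of the first fundamental form: E = 37, F = 0, G = u^2.
Coefficients of the second fundamental form: L = 0, M = 0, N = 6*sqrt(37)*u^2/(37*Abs(u)).
Assemble K = (LN − M²)/(EG − F²) = 0. At (u, v) = (3, pi/5): K = 0.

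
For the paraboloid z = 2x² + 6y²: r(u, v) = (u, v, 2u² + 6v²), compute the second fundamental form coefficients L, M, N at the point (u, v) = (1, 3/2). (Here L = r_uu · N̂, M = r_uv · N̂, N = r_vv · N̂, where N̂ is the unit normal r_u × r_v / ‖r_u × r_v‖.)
L = 4*sqrt(341)/341;  M = 0;  N = 12*sqrt(341)/341

Compute the unit normal N̂(u, v) = (-4*u/sqrt(16*u^2 + 144*v^2 + 1), -12*v/sqrt(16*u^2 + 144*v^2 + 1), 1/sqrt(16*u^2 + 144*v^2 + 1)), and the second partials r_uu, r_uv, r_vv. Take dot products:
  L(u, v) = r_uu · N̂ = 4/sqrt(16*u^2 + 144*v^2 + 1),
  M(u, v) = r_uv · N̂ = 0,
  N(u, v) = r_vv · N̂ = 12/sqrt(16*u^2 + 144*v^2 + 1).
Evaluating at (u, v) = (1, 3/2):
  L = 4*sqrt(341)/341, M = 0, N = 12*sqrt(341)/341.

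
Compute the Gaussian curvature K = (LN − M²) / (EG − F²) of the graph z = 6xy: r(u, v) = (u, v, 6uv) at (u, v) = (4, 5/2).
K = -9/160801

Coefficients of the first fundamental form: E = 36*v^2 + 1, F = 36*u*v, G = 36*u^2 + 1.
Coefficients of the second fundamental form: L = 0, M = 6/sqrt(36*u^2 + 36*v^2 + 1), N = 0.
Assemble K = (LN − M²)/(EG − F²) = -36/(1296*u^4 + 2592*u^2*v^2 + 72*u^2 + 1296*v^4 + 72*v^2 + 1). At (u, v) = (4, 5/2): K = -9/160801.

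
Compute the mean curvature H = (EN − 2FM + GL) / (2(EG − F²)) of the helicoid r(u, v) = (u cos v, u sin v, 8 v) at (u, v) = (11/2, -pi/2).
H = 0

With E = 1, F = 0, G = u^2 + 64, L = 0, M = -8/sqrt(u^2 + 64), N = 0, assemble
  H = (EN − 2FM + GL) / (2(EG − F²)) = 0.
At (u, v) = (11/2, -pi/2): H = 0.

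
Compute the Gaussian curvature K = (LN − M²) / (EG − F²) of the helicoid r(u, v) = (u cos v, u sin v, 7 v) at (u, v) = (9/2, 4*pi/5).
K = -784/76729

Coefficients of the first fundamental form: E = 1, F = 0, G = u^2 + 49.
Coefficients of the second fundamental form: L = 0, M = -7/sqrt(u^2 + 49), N = 0.
Assemble K = (LN − M²)/(EG − F²) = -49/(u^2 + 49)^2. At (u, v) = (9/2, 4*pi/5): K = -784/76729.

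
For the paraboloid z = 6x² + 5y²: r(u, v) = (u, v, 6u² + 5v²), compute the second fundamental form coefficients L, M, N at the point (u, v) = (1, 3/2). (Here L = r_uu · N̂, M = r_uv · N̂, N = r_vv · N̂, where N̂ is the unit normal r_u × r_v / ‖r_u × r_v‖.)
L = 6*sqrt(370)/185;  M = 0;  N = sqrt(370)/37

Compute the unit normal N̂(u, v) = (-12*u/sqrt(144*u^2 + 100*v^2 + 1), -10*v/sqrt(144*u^2 + 100*v^2 + 1), 1/sqrt(144*u^2 + 100*v^2 + 1)), and the second partials r_uu, r_uv, r_vv. Take dot products:
  L(u, v) = r_uu · N̂ = 12/sqrt(144*u^2 + 100*v^2 + 1),
  M(u, v) = r_uv · N̂ = 0,
  N(u, v) = r_vv · N̂ = 10/sqrt(144*u^2 + 100*v^2 + 1).
Evaluating at (u, v) = (1, 3/2):
  L = 6*sqrt(370)/185, M = 0, N = sqrt(370)/37.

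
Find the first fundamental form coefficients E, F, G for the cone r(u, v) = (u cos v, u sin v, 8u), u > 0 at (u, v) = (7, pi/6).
E = 65;  F = 0;  G = 49

Partials: r_u = (cos(v), sin(v), 8), r_v = (-u*sin(v), u*cos(v), 0). As functions of (u, v):
  E = r_u · r_u = 65,
  F = r_u · r_v = 0,
  G = r_v · r_v = u^2.
Evaluating at (u, v) = (7, pi/6): E = 65, F = 0, G = 49.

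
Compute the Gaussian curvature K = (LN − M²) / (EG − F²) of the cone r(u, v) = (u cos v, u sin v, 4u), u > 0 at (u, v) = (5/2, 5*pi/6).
K = 0

Coefficients of the first fundamental form: E = 17, F = 0, G = u^2.
Coefficients of the second fundamental form: L = 0, M = 0, N = 4*sqrt(17)*u^2/(17*Abs(u)).
Assemble K = (LN − M²)/(EG − F²) = 0. At (u, v) = (5/2, 5*pi/6): K = 0.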